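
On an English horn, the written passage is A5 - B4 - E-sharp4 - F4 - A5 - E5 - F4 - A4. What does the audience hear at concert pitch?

The English horn sounds a perfect fifth below written, so transpose each written note down a perfect fifth.
A5 becomes D5
B4 becomes E4
E#4 becomes A#3
F4 becomes Bb3
A5 becomes D5
E5 becomes A4
F4 becomes Bb3
A4 becomes D4

D5 E4 A#3 Bb3 D5 A4 Bb3 D4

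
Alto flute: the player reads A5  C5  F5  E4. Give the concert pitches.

The alto flute sounds a perfect fourth below written, so transpose each written note down a perfect fourth.
A5 gives E5
C5 gives G4
F5 gives C5
E4 gives B3

E5 G4 C5 B3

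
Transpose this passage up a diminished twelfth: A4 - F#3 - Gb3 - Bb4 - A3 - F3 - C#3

Eb6 C5 Dbb5 Fb6 Eb5 Cb5 G4

A4 -> Eb6
F#3 -> C5
Gb3 -> Dbb5
Bb4 -> Fb6
A3 -> Eb5
F3 -> Cb5
C#3 -> G4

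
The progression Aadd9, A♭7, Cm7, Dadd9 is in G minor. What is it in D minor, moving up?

G minor up to D minor is a perfect fifth; each chord root moves by that interval while the quality stays the same.
Aadd9: root A up a perfect fifth → E, giving Eadd9.
A♭7: root A♭ up a perfect fifth → Eb, giving Eb7.
Cm7: root C up a perfect fifth → G, giving Gm7.
Dadd9: root D up a perfect fifth → A, giving Aadd9.

Eadd9 Eb7 Gm7 Aadd9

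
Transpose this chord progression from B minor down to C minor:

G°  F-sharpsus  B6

B minor down to C minor is a major seventh; each chord root moves by that interval while the quality stays the same.
G°: root G down a major seventh → Ab, giving Ab°.
F-sharpsus: root F-sharp down a major seventh → G, giving Gsus.
B6: root B down a major seventh → C, giving C6.

Ab° Gsus C6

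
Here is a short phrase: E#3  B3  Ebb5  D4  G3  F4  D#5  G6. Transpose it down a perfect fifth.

A#2 E3 Abb4 G3 C3 Bb3 G#4 C6

E#3 → A#2
B3 → E3
Ebb5 → Abb4
D4 → G3
G3 → C3
F4 → Bb3
D#5 → G#4
G6 → C6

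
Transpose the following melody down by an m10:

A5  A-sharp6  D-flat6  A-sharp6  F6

F#4 F##5 Bb4 F##5 D5

A5 to F#4
A#6 to F##5
Db6 to Bb4
A#6 to F##5
F6 to D5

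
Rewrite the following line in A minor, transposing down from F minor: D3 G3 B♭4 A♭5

From F down to A is a minor sixth; apply that to each pitch.
D3 gives F#2
G3 gives B2
Bb4 gives D4
Ab5 gives C5

F#2 B2 D4 C5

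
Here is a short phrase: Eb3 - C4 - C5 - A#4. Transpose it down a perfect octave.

A perfect octave down from Eb3 gives Eb2.
C4: an octave down reaches C, and 12 semitones makes it C3.
A perfect octave down from C5 gives C4.
A#4: an octave down reaches A, and 12 semitones makes it A#3.

Eb2 C3 C4 A#3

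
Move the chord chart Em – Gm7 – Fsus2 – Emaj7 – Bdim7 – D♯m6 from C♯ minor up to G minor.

Bbm Dbm7 Cbsus2 Bbmaj7 Fdim7 Am6

C♯ minor up to G minor is a diminished fifth; each chord root moves by that interval while the quality stays the same.
Em: root E up a diminished fifth → Bb, giving Bbm.
Gm7: root G up a diminished fifth → Db, giving Dbm7.
Fsus2: root F up a diminished fifth → Cb, giving Cbsus2.
Emaj7: root E up a diminished fifth → Bb, giving Bbmaj7.
Bdim7: root B up a diminished fifth → F, giving Fdim7.
D♯m6: root D♯ up a diminished fifth → A, giving Am6.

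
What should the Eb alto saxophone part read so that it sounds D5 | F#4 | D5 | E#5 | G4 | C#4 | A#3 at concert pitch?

B5 D#5 B5 C##6 E5 A#4 F##4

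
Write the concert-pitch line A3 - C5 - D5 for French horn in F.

E4 G5 A5

The French horn in F sounds a perfect fifth below written, so the written part must be a perfect fifth above concert — transpose each note up.
A3 -> E4
C5 -> G5
D5 -> A5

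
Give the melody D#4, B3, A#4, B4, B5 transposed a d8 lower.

D#4 -> D##3
B3 -> B#2
A#4 -> A##3
B4 -> B#3
B5 -> B#4

D##3 B#2 A##3 B#3 B#4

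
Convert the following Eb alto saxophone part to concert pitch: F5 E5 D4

Ab4 G4 F3

The Eb alto saxophone sounds a major sixth below written, so transpose each written note down a major sixth.
F5 becomes Ab4
E5 becomes G4
D4 becomes F3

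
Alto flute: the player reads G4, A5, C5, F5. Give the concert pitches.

D4 E5 G4 C5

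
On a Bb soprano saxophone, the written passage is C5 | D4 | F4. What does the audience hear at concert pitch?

Written C4 on the Bb soprano saxophone sounds as Bb3, a major second lower; apply that shift to every note.
C5 → Bb4
D4 → C4
F4 → Eb4

Bb4 C4 Eb4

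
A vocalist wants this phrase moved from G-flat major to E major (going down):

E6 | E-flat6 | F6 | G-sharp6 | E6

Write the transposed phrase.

From G-flat down to E is a diminished third; apply that to each pitch.
E6 → C##6
Eb6 → C#6
F6 → D#6
G#6 → E##6
E6 → C##6

C##6 C#6 D#6 E##6 C##6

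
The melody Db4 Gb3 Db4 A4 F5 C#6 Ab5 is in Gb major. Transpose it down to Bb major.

F3 Bb2 F3 C#4 A4 E#5 C5

Gb major to Bb major down is a minor sixth, so every note moves down by that interval.
Db4 → F3
Gb3 → Bb2
Db4 → F3
A4 → C#4
F5 → A4
C#6 → E#5
Ab5 → C5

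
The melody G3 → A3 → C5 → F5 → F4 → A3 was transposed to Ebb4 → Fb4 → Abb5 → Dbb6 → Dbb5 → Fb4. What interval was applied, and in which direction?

From G3 to Ebb4 is 6 letter names — a sixth of some quality.
G3 to Ebb4 is 7 semitones, which makes it a diminished sixth; the second version is higher, so the direction is up.
Checking another pair — A3 → Fb4 — gives the same interval.

up a diminished sixth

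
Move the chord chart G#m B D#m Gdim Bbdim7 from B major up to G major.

Em G Bm Ebdim Gbdim7

B major up to G major is a minor sixth; each chord root moves by that interval while the quality stays the same.
G#m: root G# up a minor sixth → E, giving Em.
B: root B up a minor sixth → G, giving G.
D#m: root D# up a minor sixth → B, giving Bm.
Gdim: root G up a minor sixth → Eb, giving Ebdim.
Bbdim7: root Bb up a minor sixth → Gb, giving Gbdim7.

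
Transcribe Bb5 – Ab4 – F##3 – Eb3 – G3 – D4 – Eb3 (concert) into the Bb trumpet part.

C6 Bb4 G##3 F3 A3 E4 F3

Written C4 sounds as Bb3 on the Bb trumpet, so concert pitches are written a major second up.
Bb5 gives C6
Ab4 gives Bb4
F##3 gives G##3
Eb3 gives F3
G3 gives A3
D4 gives E4
Eb3 gives F3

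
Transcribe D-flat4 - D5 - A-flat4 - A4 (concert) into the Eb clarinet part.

Written C4 sounds as Eb4 on the Eb clarinet, so concert pitches are written a minor third down.
Db4 → Bb3
D5 → B4
Ab4 → F4
A4 → F#4

Bb3 B4 F4 F#4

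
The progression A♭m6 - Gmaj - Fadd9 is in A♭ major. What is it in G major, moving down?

Gm6 F#maj Eadd9

A♭ major down to G major is a minor second; each chord root moves by that interval while the quality stays the same.
A♭m6: root A♭ down a minor second → G, giving Gm6.
Gmaj: root G down a minor second → F#, giving F#maj.
Fadd9: root F down a minor second → E, giving Eadd9.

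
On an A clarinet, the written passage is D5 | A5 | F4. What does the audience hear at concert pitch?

B4 F#5 D4

Written C4 on the A clarinet sounds as A3, a minor third lower; apply that shift to every note.
D5 → B4
A5 → F#5
F4 → D4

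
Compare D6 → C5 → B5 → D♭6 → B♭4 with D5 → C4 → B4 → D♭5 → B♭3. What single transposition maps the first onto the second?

From D6 to D5 is 8 letter names — an octave of some quality.
D5 to D6 is 12 semitones, which makes it a perfect octave; the second version is lower, so the direction is down.
Checking another pair — Bb4 → Bb3 — gives the same interval.

down a perfect octave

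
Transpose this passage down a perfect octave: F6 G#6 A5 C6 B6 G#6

F6: an octave down reaches F, and 12 semitones makes it F5.
A perfect octave down from G#6 gives G#5.
A5 down a perfect octave is A4.
C6: an octave down reaches C, and 12 semitones makes it C5.
B6 down a perfect octave is B5.
G#6 down a perfect octave is G#5.

F5 G#5 A4 C5 B5 G#5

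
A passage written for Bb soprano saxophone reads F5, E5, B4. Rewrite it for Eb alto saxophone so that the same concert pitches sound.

First find concert pitch: the Bb soprano saxophone sounds a major second below written, so F5 E5 B4 sounds Eb5 D5 A4.
Then write for Eb alto saxophone: it sounds a major sixth below written, so the part must be a major sixth above concert.
Eb5 → C6
D5 → B5
A4 → F#5

C6 B5 F#5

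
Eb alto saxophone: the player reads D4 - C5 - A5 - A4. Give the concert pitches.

F3 Eb4 C5 C4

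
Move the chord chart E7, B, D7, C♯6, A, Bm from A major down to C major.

G7 D F7 E6 C Dm

A major down to C major is a major sixth; each chord root moves by that interval while the quality stays the same.
E7: root E down a major sixth → G, giving G7.
B: root B down a major sixth → D, giving D.
D7: root D down a major sixth → F, giving F7.
C♯6: root C♯ down a major sixth → E, giving E6.
A: root A down a major sixth → C, giving C.
Bm: root B down a major sixth → D, giving Dm.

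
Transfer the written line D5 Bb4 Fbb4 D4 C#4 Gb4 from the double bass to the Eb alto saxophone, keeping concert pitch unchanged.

B4 G4 Dbb4 B3 A#3 Eb4

First find concert pitch: the double bass sounds a perfect octave below written, so D5 Bb4 Fbb4 D4 C#4 Gb4 sounds D4 Bb3 Fbb3 D3 C#3 Gb3.
Then write for Eb alto saxophone: it sounds a major sixth below written, so the part must be a major sixth above concert.
D4 → B4
Bb3 → G4
Fbb3 → Dbb4
D3 → B3
C#3 → A#3
Gb3 → Eb4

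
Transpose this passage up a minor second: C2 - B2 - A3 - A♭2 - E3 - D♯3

C2: a second up reaches D, and 1 semitone makes it Db2.
B2: a second up reaches C, and 1 semitone makes it C3.
A3: a second up reaches B, and 1 semitone makes it Bb3.
Ab2: a second up reaches B, and 1 semitone makes it Bbb2.
E3 up a minor second is F3.
D#3 up a minor second is E3.

Db2 C3 Bb3 Bbb2 F3 E3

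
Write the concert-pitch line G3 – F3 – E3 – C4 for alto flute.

C4 Bb3 A3 F4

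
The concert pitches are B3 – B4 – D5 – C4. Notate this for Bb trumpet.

Written C4 sounds as Bb3 on the Bb trumpet, so concert pitches are written a major second up.
B3 becomes C#4
B4 becomes C#5
D5 becomes E5
C4 becomes D4

C#4 C#5 E5 D4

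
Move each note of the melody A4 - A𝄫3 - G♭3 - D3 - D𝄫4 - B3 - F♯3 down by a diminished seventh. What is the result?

B#3 Bb2 A2 E#2 Eb3 C##3 G##2

A4 gives B#3
Abb3 gives Bb2
Gb3 gives A2
D3 gives E#2
Dbb4 gives Eb3
B3 gives C##3
F#3 gives G##2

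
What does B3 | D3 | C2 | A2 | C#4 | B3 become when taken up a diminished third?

B3 → Db4
D3 → Fb3
C2 → Ebb2
A2 → Cb3
C#4 → Eb4
B3 → Db4

Db4 Fb3 Ebb2 Cb3 Eb4 Db4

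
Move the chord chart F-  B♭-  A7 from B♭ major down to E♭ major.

B♭ major down to E♭ major is a perfect fifth; each chord root moves by that interval while the quality stays the same.
F-: root F down a perfect fifth → Bb, giving Bb-.
B♭-: root B♭ down a perfect fifth → Eb, giving Eb-.
A7: root A down a perfect fifth → D, giving D7.

Bb- Eb- D7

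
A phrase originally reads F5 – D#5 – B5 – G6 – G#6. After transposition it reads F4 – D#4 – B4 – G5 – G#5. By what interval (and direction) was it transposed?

down a perfect octave

Take the first pair: F5 → F4. F to F spans 8 letter names, so the interval is some kind of octave.
F4 to F5 is 12 semitones, which makes it a perfect octave; the second version is lower, so the direction is down.
Checking another pair — G#6 → G#5 — gives the same interval.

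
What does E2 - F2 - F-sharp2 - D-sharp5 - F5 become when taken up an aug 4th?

A#2 B2 B#2 G##5 B5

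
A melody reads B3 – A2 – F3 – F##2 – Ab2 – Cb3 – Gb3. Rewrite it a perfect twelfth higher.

B3 up a perfect twelfth is F#5.
A2: a twelfth up reaches E, and 19 semitones makes it E4.
A perfect twelfth up from F3 gives C5.
A perfect twelfth up from F##2 gives C##4.
A perfect twelfth up from Ab2 gives Eb4.
Cb3 up a perfect twelfth is Gb4.
Gb3: a twelfth up reaches D, and 19 semitones makes it Db5.

F#5 E4 C5 C##4 Eb4 Gb4 Db5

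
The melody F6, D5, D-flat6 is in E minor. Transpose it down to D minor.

E minor to D minor down is a major second, so every note moves down by that interval.
F6 gives Eb6
D5 gives C5
Db6 gives Cb6

Eb6 C5 Cb6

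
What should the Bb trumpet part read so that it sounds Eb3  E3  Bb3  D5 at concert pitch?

F3 F#3 C4 E5

The Bb trumpet sounds a major second below written, so the written part must be a major second above concert — transpose each note up.
Eb3 -> F3
E3 -> F#3
Bb3 -> C4
D5 -> E5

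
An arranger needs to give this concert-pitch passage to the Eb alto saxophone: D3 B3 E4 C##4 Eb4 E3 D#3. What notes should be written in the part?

B3 G#4 C#5 A##4 C5 C#4 B#3

Written C4 sounds as Eb3 on the Eb alto saxophone, so concert pitches are written a major sixth up.
D3 to B3
B3 to G#4
E4 to C#5
C##4 to A##4
Eb4 to C5
E3 to C#4
D#3 to B#3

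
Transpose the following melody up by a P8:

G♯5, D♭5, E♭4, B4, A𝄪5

G#5 -> G#6
Db5 -> Db6
Eb4 -> Eb5
B4 -> B5
A##5 -> A##6

G#6 Db6 Eb5 B5 A##6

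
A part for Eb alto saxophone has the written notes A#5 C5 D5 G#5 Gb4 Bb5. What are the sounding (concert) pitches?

C#5 Eb4 F4 B4 Bbb3 Db5

Written C4 on the Eb alto saxophone sounds as Eb3, a major sixth lower; apply that shift to every note.
A#5 gives C#5
C5 gives Eb4
D5 gives F4
G#5 gives B4
Gb4 gives Bbb3
Bb5 gives Db5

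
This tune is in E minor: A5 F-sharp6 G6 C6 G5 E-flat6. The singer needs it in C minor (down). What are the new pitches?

F5 D6 Eb6 Ab5 Eb5 Cb6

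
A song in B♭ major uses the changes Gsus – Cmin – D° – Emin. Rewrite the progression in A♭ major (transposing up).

Fsus Bbmin C° Dmin

B♭ major up to A♭ major is a minor seventh; each chord root moves by that interval while the quality stays the same.
Gsus: root G up a minor seventh → F, giving Fsus.
Cmin: root C up a minor seventh → Bb, giving Bbmin.
D°: root D up a minor seventh → C, giving C°.
Emin: root E up a minor seventh → D, giving Dmin.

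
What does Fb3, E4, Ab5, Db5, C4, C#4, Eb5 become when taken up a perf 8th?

Fb4 E5 Ab6 Db6 C5 C#5 Eb6

Fb3 → Fb4
E4 → E5
Ab5 → Ab6
Db5 → Db6
C4 → C5
C#4 → C#5
Eb5 → Eb6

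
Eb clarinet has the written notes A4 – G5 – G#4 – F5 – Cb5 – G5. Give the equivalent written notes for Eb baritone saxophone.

A6 G7 G#6 F7 Cb7 G7

First find concert pitch: the Eb clarinet sounds a minor third above written, so A4 G5 G#4 F5 Cb5 G5 sounds C5 Bb5 B4 Ab5 Ebb5 Bb5.
Then write for Eb baritone saxophone: it sounds a major thirteenth below written, so the part must be a major thirteenth above concert.
C5 → A6
Bb5 → G7
B4 → G#6
Ab5 → F7
Ebb5 → Cb7
Bb5 → G7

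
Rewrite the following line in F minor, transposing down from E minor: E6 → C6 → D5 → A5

F5 Db5 Eb4 Bb4

E minor to F minor down is a major seventh, so every note moves down by that interval.
E6 -> F5
C6 -> Db5
D5 -> Eb4
A5 -> Bb4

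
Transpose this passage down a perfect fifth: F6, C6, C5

Bb5 F5 F4

F6 becomes Bb5
C6 becomes F5
C5 becomes F4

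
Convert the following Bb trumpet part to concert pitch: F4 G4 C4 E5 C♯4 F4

Eb4 F4 Bb3 D5 B3 Eb4

Written C4 on the Bb trumpet sounds as Bb3, a major second lower; apply that shift to every note.
F4 becomes Eb4
G4 becomes F4
C4 becomes Bb3
E5 becomes D5
C#4 becomes B3
F4 becomes Eb4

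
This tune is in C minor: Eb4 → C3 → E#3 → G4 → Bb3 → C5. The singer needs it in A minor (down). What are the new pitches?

C4 A2 C##3 E4 G3 A4

From C down to A is a minor third; apply that to each pitch.
Eb4 to C4
C3 to A2
E#3 to C##3
G4 to E4
Bb3 to G3
C5 to A4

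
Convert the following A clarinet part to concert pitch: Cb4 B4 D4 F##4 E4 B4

Written C4 on the A clarinet sounds as A3, a minor third lower; apply that shift to every note.
Cb4 → Ab3
B4 → G#4
D4 → B3
F##4 → D##4
E4 → C#4
B4 → G#4

Ab3 G#4 B3 D##4 C#4 G#4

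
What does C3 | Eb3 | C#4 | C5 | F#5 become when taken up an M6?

C3 to A3
Eb3 to C4
C#4 to A#4
C5 to A5
F#5 to D#6

A3 C4 A#4 A5 D#6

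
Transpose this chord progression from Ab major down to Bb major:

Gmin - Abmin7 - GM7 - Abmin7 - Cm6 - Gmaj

Amin Bbmin7 AM7 Bbmin7 Dm6 Amaj

Ab major down to Bb major is a minor seventh; each chord root moves by that interval while the quality stays the same.
Gmin: root G down a minor seventh → A, giving Amin.
Abmin7: root Ab down a minor seventh → Bb, giving Bbmin7.
GM7: root G down a minor seventh → A, giving AM7.
Abmin7: root Ab down a minor seventh → Bb, giving Bbmin7.
Cm6: root C down a minor seventh → D, giving Dm6.
Gmaj: root G down a minor seventh → A, giving Amaj.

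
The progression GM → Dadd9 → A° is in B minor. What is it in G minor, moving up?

B minor up to G minor is a minor sixth; each chord root moves by that interval while the quality stays the same.
GM: root G up a minor sixth → Eb, giving EbM.
Dadd9: root D up a minor sixth → Bb, giving Bbadd9.
A°: root A up a minor sixth → F, giving F°.

EbM Bbadd9 F°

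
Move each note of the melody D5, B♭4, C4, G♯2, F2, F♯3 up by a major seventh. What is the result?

C#6 A5 B4 F##3 E3 E#4

D5 → C#6
Bb4 → A5
C4 → B4
G#2 → F##3
F2 → E3
F#3 → E#4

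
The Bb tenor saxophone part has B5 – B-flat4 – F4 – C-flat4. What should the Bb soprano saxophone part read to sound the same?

First find concert pitch: the Bb tenor saxophone sounds a major ninth below written, so B5 B-flat4 F4 C-flat4 sounds A4 Ab3 Eb3 Bbb2.
Then write for Bb soprano saxophone: it sounds a major second below written, so the part must be a major second above concert.
A4 → B4
Ab3 → Bb3
Eb3 → F3
Bbb2 → Cb3

B4 Bb3 F3 Cb3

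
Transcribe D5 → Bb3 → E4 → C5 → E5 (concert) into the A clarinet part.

F5 Db4 G4 Eb5 G5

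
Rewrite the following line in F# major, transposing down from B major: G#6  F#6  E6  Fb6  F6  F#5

D#6 C#6 B5 Cb6 C6 C#5

B major to F# major down is a perfect fourth, so every note moves down by that interval.
G#6 gives D#6
F#6 gives C#6
E6 gives B5
Fb6 gives Cb6
F6 gives C6
F#5 gives C#5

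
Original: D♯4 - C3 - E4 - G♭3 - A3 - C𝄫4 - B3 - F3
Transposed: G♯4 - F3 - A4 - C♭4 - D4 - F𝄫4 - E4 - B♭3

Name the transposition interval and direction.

Take the first pair: D#4 → G#4. D to G spans 4 letter names, so the interval is some kind of fourth.
D#4 to G#4 is 5 semitones, which makes it a perfect fourth; the second version is higher, so the direction is up.
Checking another pair — F3 → Bb3 — gives the same interval.

up a perfect fourth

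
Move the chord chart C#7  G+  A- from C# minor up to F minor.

F7 Cb+ Db-

C# minor up to F minor is a diminished fourth; each chord root moves by that interval while the quality stays the same.
C#7: root C# up a diminished fourth → F, giving F7.
G+: root G up a diminished fourth → Cb, giving Cb+.
A-: root A up a diminished fourth → Db, giving Db-.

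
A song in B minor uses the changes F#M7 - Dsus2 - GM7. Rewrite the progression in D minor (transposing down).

AM7 Fsus2 BbM7

B minor down to D minor is a major sixth; each chord root moves by that interval while the quality stays the same.
F#M7: root F# down a major sixth → A, giving AM7.
Dsus2: root D down a major sixth → F, giving Fsus2.
GM7: root G down a major sixth → Bb, giving BbM7.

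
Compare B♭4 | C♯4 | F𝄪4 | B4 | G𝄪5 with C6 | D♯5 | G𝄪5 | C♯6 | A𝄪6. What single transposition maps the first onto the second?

up a major ninth

Take the first pair: Bb4 → C6. B to C spans 9 letter names, so the interval is some kind of ninth.
Bb4 to C6 is 14 semitones, which makes it a major ninth; the second version is higher, so the direction is up.
Checking another pair — G##5 → A##6 — gives the same interval.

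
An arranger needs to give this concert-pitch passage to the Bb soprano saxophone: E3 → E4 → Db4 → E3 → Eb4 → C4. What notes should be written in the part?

Written C4 sounds as Bb3 on the Bb soprano saxophone, so concert pitches are written a major second up.
E3 gives F#3
E4 gives F#4
Db4 gives Eb4
E3 gives F#3
Eb4 gives F4
C4 gives D4

F#3 F#4 Eb4 F#3 F4 D4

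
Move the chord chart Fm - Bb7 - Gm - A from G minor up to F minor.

Ebm Ab7 Fm G

G minor up to F minor is a minor seventh; each chord root moves by that interval while the quality stays the same.
Fm: root F up a minor seventh → Eb, giving Ebm.
Bb7: root Bb up a minor seventh → Ab, giving Ab7.
Gm: root G up a minor seventh → F, giving Fm.
A: root A up a minor seventh → G, giving G.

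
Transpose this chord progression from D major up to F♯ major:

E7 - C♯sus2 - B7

D major up to F♯ major is a major third; each chord root moves by that interval while the quality stays the same.
E7: root E up a major third → G#, giving G#7.
C♯sus2: root C♯ up a major third → E#, giving E#sus2.
B7: root B up a major third → D#, giving D#7.

G#7 E#sus2 D#7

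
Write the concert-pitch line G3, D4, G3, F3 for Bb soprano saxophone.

The Bb soprano saxophone sounds a major second below written, so the written part must be a major second above concert — transpose each note up.
G3 to A3
D4 to E4
G3 to A3
F3 to G3

A3 E4 A3 G3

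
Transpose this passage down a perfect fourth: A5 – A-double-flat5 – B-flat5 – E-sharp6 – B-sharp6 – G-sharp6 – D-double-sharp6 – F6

E5 Ebb5 F5 B#5 F##6 D#6 A##5 C6

A5 down a perfect fourth is E5.
Abb5: a fourth down reaches E, and 5 semitones makes it Ebb5.
Bb5: a fourth down reaches F, and 5 semitones makes it F5.
A perfect fourth down from E#6 gives B#5.
B#6 down a perfect fourth is F##6.
A perfect fourth down from G#6 gives D#6.
D##6 down a perfect fourth is A##5.
F6 down a perfect fourth is C6.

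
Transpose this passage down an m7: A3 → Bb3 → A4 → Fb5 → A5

B2 C3 B3 Gb4 B4

A3 to B2
Bb3 to C3
A4 to B3
Fb5 to Gb4
A5 to B4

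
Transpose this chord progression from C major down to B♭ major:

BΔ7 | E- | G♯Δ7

AΔ7 D- F#Δ7

C major down to B♭ major is a major second; each chord root moves by that interval while the quality stays the same.
BΔ7: root B down a major second → A, giving AΔ7.
E-: root E down a major second → D, giving D-.
G♯Δ7: root G♯ down a major second → F#, giving F#Δ7.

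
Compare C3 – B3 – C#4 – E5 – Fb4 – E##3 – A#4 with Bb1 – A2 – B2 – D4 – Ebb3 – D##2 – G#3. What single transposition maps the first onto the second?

From C3 to Bb1 is 9 letter names — a ninth of some quality.
Bb1 to C3 is 14 semitones, which makes it a major ninth; the second version is lower, so the direction is down.
Checking another pair — A#4 → G#3 — gives the same interval.

down a major ninth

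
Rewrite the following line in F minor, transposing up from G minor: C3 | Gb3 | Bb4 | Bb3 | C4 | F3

From G up to F is a minor seventh; apply that to each pitch.
C3 → Bb3
Gb3 → Fb4
Bb4 → Ab5
Bb3 → Ab4
C4 → Bb4
F3 → Eb4

Bb3 Fb4 Ab5 Ab4 Bb4 Eb4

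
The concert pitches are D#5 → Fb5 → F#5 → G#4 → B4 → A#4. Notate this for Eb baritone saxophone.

The Eb baritone saxophone sounds a major thirteenth below written, so the written part must be a major thirteenth above concert — transpose each note up.
D#5 -> B#6
Fb5 -> Db7
F#5 -> D#7
G#4 -> E#6
B4 -> G#6
A#4 -> F##6

B#6 Db7 D#7 E#6 G#6 F##6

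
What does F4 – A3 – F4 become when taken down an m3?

D4 F#3 D4

F4 to D4
A3 to F#3
F4 to D4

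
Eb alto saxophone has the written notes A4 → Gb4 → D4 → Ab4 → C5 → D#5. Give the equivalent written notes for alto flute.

F4 Ebb4 Bb3 Fb4 Ab4 B4

First find concert pitch: the Eb alto saxophone sounds a major sixth below written, so A4 Gb4 D4 Ab4 C5 D#5 sounds C4 Bbb3 F3 Cb4 Eb4 F#4.
Then write for alto flute: it sounds a perfect fourth below written, so the part must be a perfect fourth above concert.
C4 → F4
Bbb3 → Ebb4
F3 → Bb3
Cb4 → Fb4
Eb4 → Ab4
F#4 → B4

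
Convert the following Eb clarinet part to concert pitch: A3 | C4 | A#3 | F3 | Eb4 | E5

C4 Eb4 C#4 Ab3 Gb4 G5

The Eb clarinet sounds a minor third above written, so transpose each written note up a minor third.
A3 → C4
C4 → Eb4
A#3 → C#4
F3 → Ab3
Eb4 → Gb4
E5 → G5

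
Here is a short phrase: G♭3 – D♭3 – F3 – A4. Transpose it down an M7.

Abb2 Ebb2 Gb2 Bb3

Gb3: a seventh down reaches A, and 11 semitones makes it Abb2.
Db3: a seventh down reaches E, and 11 semitones makes it Ebb2.
F3 down a major seventh is Gb2.
A major seventh down from A4 gives Bb3.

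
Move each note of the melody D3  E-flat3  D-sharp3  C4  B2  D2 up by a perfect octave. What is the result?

D4 Eb4 D#4 C5 B3 D3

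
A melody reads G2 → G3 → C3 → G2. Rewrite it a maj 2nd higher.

A2 A3 D3 A2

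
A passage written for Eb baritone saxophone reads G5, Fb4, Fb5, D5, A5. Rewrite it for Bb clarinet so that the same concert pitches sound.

First find concert pitch: the Eb baritone saxophone sounds a major thirteenth below written, so G5 Fb4 Fb5 D5 A5 sounds Bb3 Abb2 Abb3 F3 C4.
Then write for Bb clarinet: it sounds a major second below written, so the part must be a major second above concert.
Bb3 → C4
Abb2 → Bbb2
Abb3 → Bbb3
F3 → G3
C4 → D4

C4 Bbb2 Bbb3 G3 D4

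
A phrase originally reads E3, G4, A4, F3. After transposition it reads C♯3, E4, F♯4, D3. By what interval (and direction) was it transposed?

From E3 to C#3 is 3 letter names — a third of some quality.
C#3 to E3 is 3 semitones, which makes it a minor third; the second version is lower, so the direction is down.
Checking another pair — F3 → D3 — gives the same interval.

down a minor third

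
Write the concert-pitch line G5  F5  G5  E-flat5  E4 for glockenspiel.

G3 F3 G3 Eb3 E2

Written C4 sounds as C6 on the glockenspiel, so concert pitches are written a perfect fifteenth down.
G5 to G3
F5 to F3
G5 to G3
Eb5 to Eb3
E4 to E2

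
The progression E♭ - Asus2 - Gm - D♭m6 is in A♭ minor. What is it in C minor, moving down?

G C#sus2 Bm Fm6

A♭ minor down to C minor is a minor sixth; each chord root moves by that interval while the quality stays the same.
E♭: root E♭ down a minor sixth → G, giving G.
Asus2: root A down a minor sixth → C#, giving C#sus2.
Gm: root G down a minor sixth → B, giving Bm.
D♭m6: root D♭ down a minor sixth → F, giving Fm6.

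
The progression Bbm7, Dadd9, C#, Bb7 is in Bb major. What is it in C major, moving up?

Cm7 Eadd9 D# C7

Bb major up to C major is a major second; each chord root moves by that interval while the quality stays the same.
Bbm7: root Bb up a major second → C, giving Cm7.
Dadd9: root D up a major second → E, giving Eadd9.
C#: root C# up a major second → D#, giving D#.
Bb7: root Bb up a major second → C, giving C7.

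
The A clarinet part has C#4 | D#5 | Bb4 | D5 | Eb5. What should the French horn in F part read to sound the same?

E#4 F##5 D5 F#5 G5

First find concert pitch: the A clarinet sounds a minor third below written, so C#4 D#5 Bb4 D5 Eb5 sounds A#3 B#4 G4 B4 C5.
Then write for French horn in F: it sounds a perfect fifth below written, so the part must be a perfect fifth above concert.
A#3 → E#4
B#4 → F##5
G4 → D5
B4 → F#5
C5 → G5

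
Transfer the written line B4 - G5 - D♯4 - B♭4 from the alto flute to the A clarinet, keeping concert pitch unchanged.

First find concert pitch: the alto flute sounds a perfect fourth below written, so B4 G5 D♯4 B♭4 sounds F#4 D5 A#3 F4.
Then write for A clarinet: it sounds a minor third below written, so the part must be a minor third above concert.
F#4 → A4
D5 → F5
A#3 → C#4
F4 → Ab4

A4 F5 C#4 Ab4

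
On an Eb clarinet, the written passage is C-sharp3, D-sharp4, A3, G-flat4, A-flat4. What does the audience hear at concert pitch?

Written C4 on the Eb clarinet sounds as Eb4, a minor third higher; apply that shift to every note.
C#3 -> E3
D#4 -> F#4
A3 -> C4
Gb4 -> Bbb4
Ab4 -> Cb5

E3 F#4 C4 Bbb4 Cb5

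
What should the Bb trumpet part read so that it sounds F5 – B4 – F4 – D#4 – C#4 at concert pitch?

G5 C#5 G4 E#4 D#4

Written C4 sounds as Bb3 on the Bb trumpet, so concert pitches are written a major second up.
F5 -> G5
B4 -> C#5
F4 -> G4
D#4 -> E#4
C#4 -> D#4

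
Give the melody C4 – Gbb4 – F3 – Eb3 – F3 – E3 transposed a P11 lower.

C4: an eleventh down reaches G, and 17 semitones makes it G2.
A perfect eleventh down from Gbb4 gives Dbb3.
F3: an eleventh down reaches C, and 17 semitones makes it C2.
A perfect eleventh down from Eb3 gives Bb1.
A perfect eleventh down from F3 gives C2.
E3 down a perfect eleventh is B1.

G2 Dbb3 C2 Bb1 C2 B1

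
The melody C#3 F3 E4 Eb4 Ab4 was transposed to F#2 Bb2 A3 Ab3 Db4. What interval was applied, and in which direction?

down a perfect fifth

From C#3 to F#2 is 5 letter names — a fifth of some quality.
F#2 to C#3 is 7 semitones, which makes it a perfect fifth; the second version is lower, so the direction is down.
Checking another pair — Ab4 → Db4 — gives the same interval.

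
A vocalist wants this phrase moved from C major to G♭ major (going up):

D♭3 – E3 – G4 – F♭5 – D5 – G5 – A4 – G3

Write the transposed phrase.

From C up to G♭ is a diminished fifth; apply that to each pitch.
Db3 -> Abb3
E3 -> Bb3
G4 -> Db5
Fb5 -> Cbb6
D5 -> Ab5
G5 -> Db6
A4 -> Eb5
G3 -> Db4

Abb3 Bb3 Db5 Cbb6 Ab5 Db6 Eb5 Db4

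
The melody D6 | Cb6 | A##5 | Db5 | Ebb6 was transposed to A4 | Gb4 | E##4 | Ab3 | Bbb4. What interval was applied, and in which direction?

down a perfect eleventh

From D6 to A4 is 11 letter names — an eleventh of some quality.
A4 to D6 is 17 semitones, which makes it a perfect eleventh; the second version is lower, so the direction is down.
Checking another pair — Ebb6 → Bbb4 — gives the same interval.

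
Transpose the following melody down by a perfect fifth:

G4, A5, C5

C4 D5 F4

G4 down a perfect fifth is C4.
A perfect fifth down from A5 gives D5.
A perfect fifth down from C5 gives F4.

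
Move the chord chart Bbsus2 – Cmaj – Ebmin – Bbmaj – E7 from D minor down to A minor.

Fsus2 Gmaj Bbmin Fmaj B7

D minor down to A minor is a perfect fourth; each chord root moves by that interval while the quality stays the same.
Bbsus2: root Bb down a perfect fourth → F, giving Fsus2.
Cmaj: root C down a perfect fourth → G, giving Gmaj.
Ebmin: root Eb down a perfect fourth → Bb, giving Bbmin.
Bbmaj: root Bb down a perfect fourth → F, giving Fmaj.
E7: root E down a perfect fourth → B, giving B7.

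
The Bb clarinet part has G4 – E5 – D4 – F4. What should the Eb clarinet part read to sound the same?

D4 B4 A3 C4

First find concert pitch: the Bb clarinet sounds a major second below written, so G4 E5 D4 F4 sounds F4 D5 C4 Eb4.
Then write for Eb clarinet: it sounds a minor third above written, so the part must be a minor third below concert.
F4 → D4
D5 → B4
C4 → A3
Eb4 → C4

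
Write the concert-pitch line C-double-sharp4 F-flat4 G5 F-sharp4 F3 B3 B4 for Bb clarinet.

Written C4 sounds as Bb3 on the Bb clarinet, so concert pitches are written a major second up.
C##4 gives D##4
Fb4 gives Gb4
G5 gives A5
F#4 gives G#4
F3 gives G3
B3 gives C#4
B4 gives C#5

D##4 Gb4 A5 G#4 G3 C#4 C#5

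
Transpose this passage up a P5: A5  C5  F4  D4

A5 to E6
C5 to G5
F4 to C5
D4 to A4

E6 G5 C5 A4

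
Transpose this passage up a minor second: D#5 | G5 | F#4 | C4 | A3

D#5 up a minor second is E5.
G5 up a minor second is Ab5.
A minor second up from F#4 gives G4.
C4: a second up reaches D, and 1 semitone makes it Db4.
A3 up a minor second is Bb3.

E5 Ab5 G4 Db4 Bb3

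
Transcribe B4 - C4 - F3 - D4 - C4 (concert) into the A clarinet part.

D5 Eb4 Ab3 F4 Eb4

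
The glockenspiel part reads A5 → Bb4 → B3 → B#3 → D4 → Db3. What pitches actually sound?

A7 Bb6 B5 B#5 D6 Db5

Written C4 on the glockenspiel sounds as C6, a perfect fifteenth higher; apply that shift to every note.
A5 -> A7
Bb4 -> Bb6
B3 -> B5
B#3 -> B#5
D4 -> D6
Db3 -> Db5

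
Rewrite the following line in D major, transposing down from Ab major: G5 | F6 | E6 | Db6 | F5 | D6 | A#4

Ab major to D major down is a diminished fifth, so every note moves down by that interval.
G5 -> C#5
F6 -> B5
E6 -> A#5
Db6 -> G5
F5 -> B4
D6 -> G#5
A#4 -> D##4

C#5 B5 A#5 G5 B4 G#5 D##4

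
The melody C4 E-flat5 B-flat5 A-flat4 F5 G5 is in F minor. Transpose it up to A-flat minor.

F minor to A-flat minor up is a minor third, so every note moves up by that interval.
C4 becomes Eb4
Eb5 becomes Gb5
Bb5 becomes Db6
Ab4 becomes Cb5
F5 becomes Ab5
G5 becomes Bb5

Eb4 Gb5 Db6 Cb5 Ab5 Bb5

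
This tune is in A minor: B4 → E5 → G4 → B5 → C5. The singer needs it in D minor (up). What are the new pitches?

E5 A5 C5 E6 F5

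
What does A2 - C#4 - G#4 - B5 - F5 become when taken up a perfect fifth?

E3 G#4 D#5 F#6 C6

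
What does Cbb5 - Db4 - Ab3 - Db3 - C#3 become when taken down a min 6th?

Cbb5 gives Ebb4
Db4 gives F3
Ab3 gives C3
Db3 gives F2
C#3 gives E#2

Ebb4 F3 C3 F2 E#2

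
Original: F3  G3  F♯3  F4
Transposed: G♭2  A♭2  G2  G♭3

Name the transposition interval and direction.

down a major seventh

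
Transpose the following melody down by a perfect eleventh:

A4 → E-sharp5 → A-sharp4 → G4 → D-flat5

E3 B#3 E#3 D3 Ab3

A4: an eleventh down reaches E, and 17 semitones makes it E3.
E#5: an eleventh down reaches B, and 17 semitones makes it B#3.
A#4 down a perfect eleventh is E#3.
G4 down a perfect eleventh is D3.
A perfect eleventh down from Db5 gives Ab3.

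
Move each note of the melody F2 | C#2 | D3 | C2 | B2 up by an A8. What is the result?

F#3 C##3 D#4 C#3 B#3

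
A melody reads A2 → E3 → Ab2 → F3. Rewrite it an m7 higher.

A minor seventh up from A2 gives G3.
E3: a seventh up reaches D, and 10 semitones makes it D4.
Ab2 up a minor seventh is Gb3.
A minor seventh up from F3 gives Eb4.

G3 D4 Gb3 Eb4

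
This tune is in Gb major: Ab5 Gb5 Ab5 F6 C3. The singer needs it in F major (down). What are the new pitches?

Gb major to F major down is a minor second, so every note moves down by that interval.
Ab5 becomes G5
Gb5 becomes F5
Ab5 becomes G5
F6 becomes E6
C3 becomes B2

G5 F5 G5 E6 B2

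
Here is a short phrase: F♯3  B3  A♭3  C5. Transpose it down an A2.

Eb3 Ab3 Gbb3 Bbb4

F#3: a second down reaches E, and 3 semitones makes it Eb3.
An augmented second down from B3 gives Ab3.
An augmented second down from Ab3 gives Gbb3.
C5 down an augmented second is Bbb4.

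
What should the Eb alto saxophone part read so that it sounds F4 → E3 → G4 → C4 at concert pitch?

D5 C#4 E5 A4

Written C4 sounds as Eb3 on the Eb alto saxophone, so concert pitches are written a major sixth up.
F4 to D5
E3 to C#4
G4 to E5
C4 to A4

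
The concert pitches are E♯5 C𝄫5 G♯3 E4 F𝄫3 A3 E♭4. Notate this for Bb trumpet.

F##5 Dbb5 A#3 F#4 Gbb3 B3 F4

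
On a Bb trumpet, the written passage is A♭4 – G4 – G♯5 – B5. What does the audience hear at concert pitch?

Gb4 F4 F#5 A5

Written C4 on the Bb trumpet sounds as Bb3, a major second lower; apply that shift to every note.
Ab4 becomes Gb4
G4 becomes F4
G#5 becomes F#5
B5 becomes A5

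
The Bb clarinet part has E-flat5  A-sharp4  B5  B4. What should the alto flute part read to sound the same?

Gb5 C#5 D6 D5

First find concert pitch: the Bb clarinet sounds a major second below written, so E-flat5 A-sharp4 B5 B4 sounds Db5 G#4 A5 A4.
Then write for alto flute: it sounds a perfect fourth below written, so the part must be a perfect fourth above concert.
Db5 → Gb5
G#4 → C#5
A5 → D6
A4 → D5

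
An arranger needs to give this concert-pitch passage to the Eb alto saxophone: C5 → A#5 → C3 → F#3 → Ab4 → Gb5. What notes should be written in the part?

Written C4 sounds as Eb3 on the Eb alto saxophone, so concert pitches are written a major sixth up.
C5 becomes A5
A#5 becomes F##6
C3 becomes A3
F#3 becomes D#4
Ab4 becomes F5
Gb5 becomes Eb6

A5 F##6 A3 D#4 F5 Eb6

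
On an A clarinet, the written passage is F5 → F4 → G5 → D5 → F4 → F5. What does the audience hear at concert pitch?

Written C4 on the A clarinet sounds as A3, a minor third lower; apply that shift to every note.
F5 gives D5
F4 gives D4
G5 gives E5
D5 gives B4
F4 gives D4
F5 gives D5

D5 D4 E5 B4 D4 D5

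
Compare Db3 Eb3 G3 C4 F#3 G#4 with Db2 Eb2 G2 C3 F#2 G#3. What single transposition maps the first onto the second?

down a perfect octave

From Db3 to Db2 is 8 letter names — an octave of some quality.
Db2 to Db3 is 12 semitones, which makes it a perfect octave; the second version is lower, so the direction is down.
Checking another pair — G#4 → G#3 — gives the same interval.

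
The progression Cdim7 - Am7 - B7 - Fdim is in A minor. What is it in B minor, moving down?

Ddim7 Bm7 C#7 Gdim

A minor down to B minor is a minor seventh; each chord root moves by that interval while the quality stays the same.
Cdim7: root C down a minor seventh → D, giving Ddim7.
Am7: root A down a minor seventh → B, giving Bm7.
B7: root B down a minor seventh → C#, giving C#7.
Fdim: root F down a minor seventh → G, giving Gdim.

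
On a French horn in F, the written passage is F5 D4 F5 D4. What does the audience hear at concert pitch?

Bb4 G3 Bb4 G3

The French horn in F sounds a perfect fifth below written, so transpose each written note down a perfect fifth.
F5 -> Bb4
D4 -> G3
F5 -> Bb4
D4 -> G3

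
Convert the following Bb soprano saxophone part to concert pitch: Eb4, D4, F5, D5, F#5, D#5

Db4 C4 Eb5 C5 E5 C#5

Written C4 on the Bb soprano saxophone sounds as Bb3, a major second lower; apply that shift to every note.
Eb4 becomes Db4
D4 becomes C4
F5 becomes Eb5
D5 becomes C5
F#5 becomes E5
D#5 becomes C#5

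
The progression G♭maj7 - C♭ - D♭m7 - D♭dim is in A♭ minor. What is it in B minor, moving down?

Amaj7 D Em7 Edim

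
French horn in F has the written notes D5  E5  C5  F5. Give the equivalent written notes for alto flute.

C5 D5 Bb4 Eb5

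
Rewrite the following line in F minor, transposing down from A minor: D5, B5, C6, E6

Bb4 G5 Ab5 C6

A minor to F minor down is a major third, so every note moves down by that interval.
D5 becomes Bb4
B5 becomes G5
C6 becomes Ab5
E6 becomes C6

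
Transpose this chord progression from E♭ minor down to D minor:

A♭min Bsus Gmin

Gmin A#sus F#min

E♭ minor down to D minor is a minor second; each chord root moves by that interval while the quality stays the same.
A♭min: root A♭ down a minor second → G, giving Gmin.
Bsus: root B down a minor second → A#, giving A#sus.
Gmin: root G down a minor second → F#, giving F#min.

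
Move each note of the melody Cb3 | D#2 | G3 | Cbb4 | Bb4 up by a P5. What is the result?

Gb3 A#2 D4 Gbb4 F5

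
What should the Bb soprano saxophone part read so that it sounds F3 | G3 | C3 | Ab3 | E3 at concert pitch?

G3 A3 D3 Bb3 F#3

The Bb soprano saxophone sounds a major second below written, so the written part must be a major second above concert — transpose each note up.
F3 becomes G3
G3 becomes A3
C3 becomes D3
Ab3 becomes Bb3
E3 becomes F#3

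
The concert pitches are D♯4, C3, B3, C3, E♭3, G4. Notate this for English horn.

A#4 G3 F#4 G3 Bb3 D5

Written C4 sounds as F3 on the English horn, so concert pitches are written a perfect fifth up.
D#4 becomes A#4
C3 becomes G3
B3 becomes F#4
C3 becomes G3
Eb3 becomes Bb3
G4 becomes D5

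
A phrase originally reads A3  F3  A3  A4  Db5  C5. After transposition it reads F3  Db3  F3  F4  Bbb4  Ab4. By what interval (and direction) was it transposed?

down a major third

From A3 to F3 is 3 letter names — a third of some quality.
F3 to A3 is 4 semitones, which makes it a major third; the second version is lower, so the direction is down.
Checking another pair — C5 → Ab4 — gives the same interval.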